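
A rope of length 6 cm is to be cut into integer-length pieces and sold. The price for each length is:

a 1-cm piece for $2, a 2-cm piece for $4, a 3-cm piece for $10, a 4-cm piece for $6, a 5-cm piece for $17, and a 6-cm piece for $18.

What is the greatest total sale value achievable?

20

Let v[k] be the best obtainable value from length k. For each k, try every first piece i and keep the best of price[i] + v[k−i].
v[1] = 2
v[2] = max(2+2, 4+0) = 4
v[3] = max(2+4, 4+2, 10+0) = 10
v[4] = max(2+10, 4+4, 10+2, 6+0) = 12
v[5] = max(2+12, 4+10, 10+4, 6+2, 17+0) = 17
v[6] = max(2+17, 4+12, 10+10, 6+4, 17+2, 18+0) = 20
One optimal cutting: 3 + 3 → $10 + $10 = $20.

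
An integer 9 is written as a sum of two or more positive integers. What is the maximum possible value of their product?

27

Let P[k] be the best product for length k (with at least one cut). For each first piece i, the rest contributes max(k−i, P[k−i]).
P[2] = 1*max(1,0) = 1*1 = 1
P[3] = max(1*2, 2*1) = 2
P[4] = max(1*3, 2*2, 3*1) = 4
P[5] = max(1*4, 2*3, 3*2, 4*1) = 6
P[6] = max(1*6, 2*4, 3*3, 4*2, 5*1) = 9
P[7] = max(1*9, 2*6, 3*4, 4*3, 5*2, 6*1) = 12
P[8] = max(1*12, 2*9, 3*6, …, 6*2, 7*1) = 18
P[9] = max(1*18, 2*12, 3*9, …, 7*2, 8*1) = 27
One optimal split: 3 + 3 + 3; product 3*3*3 = 27.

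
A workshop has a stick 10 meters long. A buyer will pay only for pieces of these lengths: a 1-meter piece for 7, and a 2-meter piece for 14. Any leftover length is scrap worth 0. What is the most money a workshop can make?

Let f[k] be the best obtainable value from length k. For each k, try every first piece i and keep the best of price[i] + f[k−i].
f[1] = 7
f[2] = 14  (first piece 1, then f[1]=7)
f[3] = 21  (first piece 1, then f[2]=14)
f[4] = 28  (first piece 1, then f[3]=21)
f[5] = 35  (first piece 1, then f[4]=28)
f[6] = 42  (first piece 1, then f[5]=35)
f[7] = 49  (first piece 1, then f[6]=42)
f[8] = 56  (first piece 1, then f[7]=49)
f[9] = 63  (first piece 1, then f[8]=56)
f[10] = 70  (first piece 1, then f[9]=63)
One optimal cutting: 1 + 1 + 1 + 1 + 1 + 1 + 1 + 1 + 1 + 1 → 70.

70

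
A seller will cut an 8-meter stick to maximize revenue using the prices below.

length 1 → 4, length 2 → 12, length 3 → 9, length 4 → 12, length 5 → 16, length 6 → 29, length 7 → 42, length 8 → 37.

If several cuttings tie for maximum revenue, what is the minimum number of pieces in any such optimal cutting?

4

Consider every possible first cut. r[k] is the best of p[i]+r[k−i] over all sellable i≤k.
r[1] = 4
r[2] = max(4+4, 12+0) = 12
r[3] = max(4+12, 12+4, 9+0) = 16
r[4] = max(4+16, 12+12, 9+4, 12+0) = 24
r[5] = max(4+24, 12+16, 9+12, 12+4, 16+0) = 28
r[6] = max(4+28, 12+24, 9+16, 12+12, 16+4, 29+0) = 36
r[7] = max(4+36, 12+28, 9+24, …, 29+4, 42+0) = 42
r[8] = max(4+42, 12+36, 9+28, …, 42+4, 37+0) = 48
Maximum revenue is 48.
Now minimize piece count subject to staying optimal: for each k, pieces[k] = 1 + min over i with p[i]+r[k−i]=r[k] of pieces[k−i].
pieces[5] = 3
pieces[6] = 3
pieces[7] = 1
pieces[8] = 4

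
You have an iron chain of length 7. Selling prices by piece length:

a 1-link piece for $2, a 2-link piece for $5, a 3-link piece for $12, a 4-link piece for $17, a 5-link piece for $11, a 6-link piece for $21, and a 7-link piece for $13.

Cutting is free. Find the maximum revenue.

29

Consider every possible first cut. v[k] is the best of p[i]+v[k−i] over all sellable i≤k.
v[1] = 2
v[2] = max(2+2, 5+0) = 5
v[3] = max(2+5, 5+2, 12+0) = 12
v[4] = max(2+12, 5+5, 12+2, 17+0) = 17
v[5] = max(2+17, 5+12, 12+5, 17+2, 11+0) = 19
v[6] = max(2+19, 5+17, 12+12, 17+5, 11+2, 21+0) = 24
v[7] = max(2+24, 5+19, 12+17, …, 21+2, 13+0) = 29
One optimal cutting: 4 + 3 → $17 + $12 = $29.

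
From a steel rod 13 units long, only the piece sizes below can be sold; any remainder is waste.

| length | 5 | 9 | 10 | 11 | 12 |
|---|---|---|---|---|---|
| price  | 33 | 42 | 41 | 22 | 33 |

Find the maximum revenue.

66

Build f[k] bottom-up: f[k] = max over allowed piece i of (p[i] + f[k−i]).
f[1] = 0
f[2] = 0
f[3] = 0
f[4] = 0
f[5] = 33
f[6] = 33
f[7] = 33
f[8] = 33
f[9] = max(33+0, 42+0) = 42
f[10] = max(33+33, 42+0, 41+0) = 66
f[11] = max(33+33, 42+0, 41+0, 22+0) = 66
f[12] = max(33+33, 42+0, 41+0, 22+0, 33+0) = 66
f[13] = max(33+33, 42+0, 41+0, 22+0, 33+0) = 66
One optimal cutting: pieces 5 + 5 with 3 units of scrap → $66.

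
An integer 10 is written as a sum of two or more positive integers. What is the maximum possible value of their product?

36

Fill m[k] for k=2..10: at each k try every first piece i and multiply by the better of (k−i) uncut or m[k−i].
Small cases: m[2]=1.
m[3] = 1*max(2,1) = 1*2 = 2
m[4] = 2*max(2,1) = 2*2 = 4
m[5] = 2*max(3,2) = 2*3 = 6
m[6] = 3*max(3,2) = 3*3 = 9
m[7] = 2*max(5,6) = 2*6 = 12
m[8] = 2*max(6,9) = 2*9 = 18
m[9] = 3*max(6,9) = 3*9 = 27
m[10] = 2*max(8,18) = 2*18 = 36
One optimal split: 3 + 3 + 2 + 2; product 3*3*2*2 = 36.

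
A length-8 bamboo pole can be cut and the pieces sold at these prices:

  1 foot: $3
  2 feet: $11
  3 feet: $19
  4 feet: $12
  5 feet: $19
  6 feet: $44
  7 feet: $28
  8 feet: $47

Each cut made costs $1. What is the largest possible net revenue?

Build v[k] bottom-up: v[k] = max over allowed piece i of (p[i] + v[k−i]) − 1 per cut.
v[1] = 3
v[2] = max(3+3-1, 11+0) = 11
v[3] = max(3+11-1, 11+3-1, 19+0) = 19
v[4] = max(3+19-1, 11+11-1, 19+3-1, 12+0) = 21
v[5] = max(3+21-1, 11+19-1, 19+11-1, 12+3-1, 19+0) = 29
v[6] = max(3+29-1, 11+21-1, 19+19-1, 12+11-1, 19+3-1, 44+0) = 44
v[7] = max(3+44-1, 11+29-1, 19+21-1, …, 44+3-1, 28+0) = 46
v[8] = max(3+46-1, 11+44-1, 19+29-1, …, 28+3-1, 47+0) = 54
One optimal plan: pieces 6 + 2 (1 cut) → $55 − $1 = $54.

54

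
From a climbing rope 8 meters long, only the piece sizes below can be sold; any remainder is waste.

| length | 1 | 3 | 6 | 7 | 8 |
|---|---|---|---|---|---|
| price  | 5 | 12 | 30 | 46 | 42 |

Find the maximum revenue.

Build r[k] bottom-up: r[k] = max over allowed piece i of (p[i] + r[k−i]).
r[1] = 5
r[2] = 10  (first piece 1, then r[1]=5)
r[3] = max(5+10, 12+0) = 15
r[4] = max(5+15, 12+5) = 20
r[5] = max(5+20, 12+10) = 25
r[6] = max(5+25, 12+15, 30+0) = 30
r[7] = max(5+30, 12+20, 30+5, 46+0) = 46
r[8] = max(5+46, 12+25, 30+10, 46+5, 42+0) = 51
One optimal cutting: 7 + 1 → €51.

51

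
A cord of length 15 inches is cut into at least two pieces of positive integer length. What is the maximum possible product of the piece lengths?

243

Define g[k] = max over 1≤i<k of i · max(k−i, g[k−i]); the inner max lets the remainder stay uncut if that's better.
g[2] = 1*max(1,0) = 1*1 = 1
g[3] = 1*max(2,1) = 1*2 = 2
g[4] = 2*max(2,1) = 2*2 = 4
g[5] = 2*max(3,2) = 2*3 = 6
g[6] = 3*max(3,2) = 3*3 = 9
g[7] = 2*max(5,6) = 2*6 = 12
g[8] = 2*max(6,9) = 2*9 = 18
g[9] = 3*max(6,9) = 3*9 = 27
g[10] = 2*max(8,18) = 2*18 = 36
g[11] = 2*max(9,27) = 2*27 = 54
g[12] = 3*max(9,27) = 3*27 = 81
g[13] = 2*max(11,54) = 2*54 = 108
g[14] = 2*max(12,81) = 2*81 = 162
g[15] = 3*max(12,81) = 3*81 = 243
One optimal split: 3 + 3 + 3 + 3 + 3; product 3*3*3*3*3 = 243.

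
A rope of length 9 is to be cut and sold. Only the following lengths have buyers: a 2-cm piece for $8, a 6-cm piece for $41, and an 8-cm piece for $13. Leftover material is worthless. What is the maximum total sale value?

Let f[k] be the best obtainable value from length k. For each k, try every first piece i and keep the best of price[i] + f[k−i].
f[1] = 0
f[2] = 8
f[3] = 8
f[4] = 16  (first piece 2, then f[2]=8)
f[5] = 16
f[6] = 41
f[7] = 41
f[8] = 49  (first piece 2, then f[6]=41)
f[9] = 49
One optimal cutting: pieces 6 + 2 with 1 cm of scrap → $49.

49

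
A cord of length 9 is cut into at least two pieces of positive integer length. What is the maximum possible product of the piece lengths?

27

Define f[k] = max over 1≤i<k of i · max(k−i, f[k−i]); the inner max lets the remainder stay uncut if that's better.
f[2] = 1×max(1,0) = 1×1 = 1
f[3] = 1×max(2,1) = 1×2 = 2
f[4] = 2×max(2,1) = 2×2 = 4
f[5] = 2×max(3,2) = 2×3 = 6
f[6] = 3×max(3,2) = 3×3 = 9
f[7] = 2×max(5,6) = 2×6 = 12
f[8] = 2×max(6,9) = 2×9 = 18
f[9] = 3×max(6,9) = 3×9 = 27
One optimal split: 3 + 3 + 3; product 3×3×3 = 27.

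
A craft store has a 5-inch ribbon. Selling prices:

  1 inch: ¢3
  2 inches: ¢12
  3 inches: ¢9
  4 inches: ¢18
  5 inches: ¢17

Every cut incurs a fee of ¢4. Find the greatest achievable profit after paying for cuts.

19

Let v[k] be the best obtainable value from length k. For each k, try every first piece i and keep the best of price[i] + v[k−i] minus the 4 cut fee when i<k.
v[1] = 3
v[2] = max(3+3-4, 12+0) = 12
v[3] = max(3+12-4, 12+3-4, 9+0) = 11
v[4] = max(3+11-4, 12+12-4, 9+3-4, 18+0) = 20
v[5] = max(3+20-4, 12+11-4, 9+12-4, 18+3-4, 17+0) = 19
One optimal plan: pieces 2 + 2 + 1 (2 cuts) → ¢27 − ¢8 = ¢19.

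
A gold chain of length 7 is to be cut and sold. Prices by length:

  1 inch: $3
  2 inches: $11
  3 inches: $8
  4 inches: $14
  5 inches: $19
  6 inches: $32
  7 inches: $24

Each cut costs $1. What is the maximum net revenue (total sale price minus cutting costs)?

Consider every possible first cut. net[k] is the best of p[i]+net[k−i] over all sellable i≤k, charging 1 whenever i<k.
net[1] = 3
net[2] = 11
net[3] = 13  (first piece 1, then net[2]=11)
net[4] = 21  (first piece 2, then net[2]=11)
net[5] = 23  (first piece 1, then net[4]=21)
net[6] = 32
net[7] = 34  (first piece 1, then net[6]=32)
One optimal plan: pieces 6 + 1 (1 cut) → $35 − $1 = $34.

34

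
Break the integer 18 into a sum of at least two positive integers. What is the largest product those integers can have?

729

Let P[k] be the best product for length k (with at least one cut). For each first piece i, the rest contributes max(k−i, P[k−i]).
P[2] = 1*max(1,0) = 1*1 = 1
P[3] = max(1*2, 2*1) = 2
P[4] = max(1*3, 2*2, 3*1) = 4
P[5] = max(1*4, 2*3, 3*2, 4*1) = 6
P[6] = max(1*6, 2*4, 3*3, 4*2, 5*1) = 9
P[7] = max(1*9, 2*6, 3*4, 4*3, 5*2, 6*1) = 12
P[8] = max(1*12, 2*9, 3*6, …, 6*2, 7*1) = 18
P[9] = max(1*18, 2*12, 3*9, …, 7*2, 8*1) = 27
P[10] = max(1*27, 2*18, 3*12, …, 8*2, 9*1) = 36
P[11] = max(1*36, 2*27, 3*18, …, 9*2, 10*1) = 54
P[12] = max(1*54, 2*36, 3*27, …, 10*2, 11*1) = 81
P[13] = max(1*81, 2*54, 3*36, …, 11*2, 12*1) = 108
P[14] = max(1*108, 2*81, 3*54, …, 12*2, 13*1) = 162
P[15] = max(1*162, 2*108, 3*81, …, 13*2, 14*1) = 243
P[16] = max(1*243, 2*162, 3*108, …, 14*2, 15*1) = 324
P[17] = max(1*324, 2*243, 3*162, …, 15*2, 16*1) = 486
P[18] = max(1*486, 2*324, 3*243, …, 16*2, 17*1) = 729
One optimal split: 3 + 3 + 3 + 3 + 3 + 3; product 3*3*3*3*3*3 = 729.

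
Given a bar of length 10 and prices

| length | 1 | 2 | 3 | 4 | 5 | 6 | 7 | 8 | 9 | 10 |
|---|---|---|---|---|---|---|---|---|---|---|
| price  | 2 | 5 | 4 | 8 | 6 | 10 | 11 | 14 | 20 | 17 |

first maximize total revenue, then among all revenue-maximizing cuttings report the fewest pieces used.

5

Build r[k] bottom-up: r[k] = max over allowed piece i of (p[i] + r[k−i]).
r[1] = 2
r[2] = max(2+2, 5+0) = 5
r[3] = max(2+5, 5+2, 4+0) = 7
r[4] = max(2+7, 5+5, 4+2, 8+0) = 10
r[5] = max(2+10, 5+7, 4+5, 8+2, 6+0) = 12
r[6] = max(2+12, 5+10, 4+7, 8+5, 6+2, 10+0) = 15
r[7] = max(2+15, 5+12, 4+10, …, 10+2, 11+0) = 17
r[8] = max(2+17, 5+15, 4+12, …, 11+2, 14+0) = 20
r[9] = max(2+20, 5+17, 4+15, …, 14+2, 20+0) = 22
r[10] = max(2+22, 5+20, 4+17, …, 20+2, 17+0) = 25
Maximum revenue is $25.
Now minimize piece count subject to staying optimal: for each k, pieces[k] = 1 + min over i with p[i]+r[k−i]=r[k] of pieces[k−i].
pieces[7] = 4
pieces[8] = 4
pieces[9] = 5
pieces[10] = 5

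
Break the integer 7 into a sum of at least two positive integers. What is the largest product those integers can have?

12

Fill P[k] for k=2..7: at each k try every first piece i and multiply by the better of (k−i) uncut or P[k−i].
Small cases: P[2]=1.
P[3] = 1*max(2,1) = 1*2 = 2
P[4] = 2*max(2,1) = 2*2 = 4
P[5] = 2*max(3,2) = 2*3 = 6
P[6] = 3*max(3,2) = 3*3 = 9
P[7] = 2*max(5,6) = 2*6 = 12
One optimal split: 3 + 2 + 2; product 3*2*2 = 12.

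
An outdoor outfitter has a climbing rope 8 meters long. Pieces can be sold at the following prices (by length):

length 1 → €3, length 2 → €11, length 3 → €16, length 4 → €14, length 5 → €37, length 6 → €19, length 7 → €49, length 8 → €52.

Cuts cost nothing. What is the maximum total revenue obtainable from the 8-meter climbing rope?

Let r[k] be the best obtainable value from length k. For each k, try every first piece i and keep the best of price[i] + r[k−i].
r[1] = 3
r[2] = 11
r[3] = 16
r[4] = 22  (first piece 2, then r[2]=11)
r[5] = 37
r[6] = 40  (first piece 1, then r[5]=37)
r[7] = 49
r[8] = 53  (first piece 3, then r[5]=37)
One optimal cutting: 5 + 3 → €37 + €16 = €53.

53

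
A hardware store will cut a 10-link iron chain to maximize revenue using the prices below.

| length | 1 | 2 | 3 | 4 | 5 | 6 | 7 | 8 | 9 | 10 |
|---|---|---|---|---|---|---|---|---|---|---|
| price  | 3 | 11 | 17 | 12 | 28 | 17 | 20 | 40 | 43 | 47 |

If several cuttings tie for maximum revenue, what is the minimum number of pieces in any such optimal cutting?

2

Consider every possible first cut. r[k] is the best of p[i]+r[k−i] over all sellable i≤k.
r[1] = 3
r[2] = 11
r[3] = 17
r[4] = 22  (first piece 2, then r[2]=11)
r[5] = 28  (first piece 2, then r[3]=17)
r[6] = 34  (first piece 3, then r[3]=17)
r[7] = 39  (first piece 2, then r[5]=28)
r[8] = 45  (first piece 2, then r[6]=34)
r[9] = 51  (first piece 3, then r[6]=34)
r[10] = 56  (first piece 2, then r[8]=45)
Maximum revenue is $56.
Now minimize piece count subject to staying optimal: for each k, pieces[k] = 1 + min over i with p[i]+r[k−i]=r[k] of pieces[k−i].
pieces[7] = 2
pieces[8] = 2
pieces[9] = 3
pieces[10] = 2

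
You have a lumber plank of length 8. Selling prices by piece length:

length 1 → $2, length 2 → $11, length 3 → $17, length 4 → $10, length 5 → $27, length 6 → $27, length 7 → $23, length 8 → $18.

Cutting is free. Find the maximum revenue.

Build r[k] bottom-up: r[k] = max over allowed piece i of (p[i] + r[k−i]).
r[1] = 2
r[2] = max(2+2, 11+0) = 11
r[3] = max(2+11, 11+2, 17+0) = 17
r[4] = max(2+17, 11+11, 17+2, 10+0) = 22
r[5] = max(2+22, 11+17, 17+11, 10+2, 27+0) = 28
r[6] = max(2+28, 11+22, 17+17, 10+11, 27+2, 27+0) = 34
r[7] = max(2+34, 11+28, 17+22, …, 27+2, 23+0) = 39
r[8] = max(2+39, 11+34, 17+28, …, 23+2, 18+0) = 45
One optimal cutting: 3 + 3 + 2 → $17 + $17 + $11 = $45.

45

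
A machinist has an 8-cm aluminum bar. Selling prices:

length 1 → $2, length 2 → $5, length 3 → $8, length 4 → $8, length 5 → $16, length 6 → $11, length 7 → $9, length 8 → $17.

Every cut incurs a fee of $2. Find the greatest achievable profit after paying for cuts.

22

Let net[k] be the best obtainable value from length k. For each k, try every first piece i and keep the best of price[i] + net[k−i] minus the 2 cut fee when i<k.
net[1] = 2
net[2] = 5
net[3] = 8
net[4] = 8  (first piece 1, then net[3]=8)
net[5] = 16
net[6] = 16  (first piece 1, then net[5]=16)
net[7] = 19  (first piece 2, then net[5]=16)
net[8] = 22  (first piece 3, then net[5]=16)
One optimal plan: pieces 5 + 3 (1 cut) → $24 − $2 = $22.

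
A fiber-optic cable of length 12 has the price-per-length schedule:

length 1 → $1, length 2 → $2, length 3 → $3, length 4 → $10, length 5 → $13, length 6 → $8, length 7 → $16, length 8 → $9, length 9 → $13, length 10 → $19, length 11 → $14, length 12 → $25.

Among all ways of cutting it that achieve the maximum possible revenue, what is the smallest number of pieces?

Let r[k] be the best obtainable value from length k. For each k, try every first piece i and keep the best of price[i] + r[k−i].
r[1] = 1
r[2] = max(1+1, 2+0) = 2
r[3] = max(1+2, 2+1, 3+0) = 3
r[4] = max(1+3, 2+2, 3+1, 10+0) = 10
r[5] = max(1+10, 2+3, 3+2, 10+1, 13+0) = 13
r[6] = max(1+13, 2+10, 3+3, 10+2, 13+1, 8+0) = 14
r[7] = max(1+14, 2+13, 3+10, …, 8+1, 16+0) = 16
r[8] = max(1+16, 2+14, 3+13, …, 16+1, 9+0) = 20
r[9] = max(1+20, 2+16, 3+14, …, 9+1, 13+0) = 23
r[10] = max(1+23, 2+20, 3+16, …, 13+1, 19+0) = 26
r[11] = max(1+26, 2+23, 3+20, …, 19+1, 14+0) = 27
r[12] = max(1+27, 2+26, 3+23, …, 14+1, 25+0) = 30
Maximum revenue is $30.
Now minimize piece count subject to staying optimal: for each k, pieces[k] = 1 + min over i with p[i]+r[k−i]=r[k] of pieces[k−i].
pieces[9] = 2
pieces[10] = 2
pieces[11] = 3
pieces[12] = 3

3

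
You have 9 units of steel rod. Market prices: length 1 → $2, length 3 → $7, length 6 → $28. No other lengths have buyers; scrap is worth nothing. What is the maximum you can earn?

Consider every possible first cut. f[k] is the best of p[i]+f[k−i] over all sellable i≤k.
f[1] = 2
f[2] = 4  (first piece 1, then f[1]=2)
f[3] = 7
f[4] = 9  (first piece 1, then f[3]=7)
f[5] = 11  (first piece 1, then f[4]=9)
f[6] = 28
f[7] = 30  (first piece 1, then f[6]=28)
f[8] = 32  (first piece 1, then f[7]=30)
f[9] = 35  (first piece 3, then f[6]=28)
One optimal cutting: 6 + 3 → $35.

35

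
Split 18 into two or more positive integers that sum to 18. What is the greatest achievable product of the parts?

729

Let f[k] be the best product for length k (with at least one cut). For each first piece i, the rest contributes max(k−i, f[k−i]).
Small cases: f[2]=1, f[3]=2, f[4]=4, f[5]=6, f[6]=9, f[7]=12, f[8]=18, f[9]=27, f[10]=36, f[11]=54.
f[12] = 3*max(9,27) = 3*27 = 81
f[13] = 2*max(11,54) = 2*54 = 108
f[14] = 2*max(12,81) = 2*81 = 162
f[15] = 3*max(12,81) = 3*81 = 243
f[16] = 2*max(14,162) = 2*162 = 324
f[17] = 2*max(15,243) = 2*243 = 486
f[18] = 3*max(15,243) = 3*243 = 729
One optimal split: 3 + 3 + 3 + 3 + 3 + 3; product 3*3*3*3*3*3 = 729.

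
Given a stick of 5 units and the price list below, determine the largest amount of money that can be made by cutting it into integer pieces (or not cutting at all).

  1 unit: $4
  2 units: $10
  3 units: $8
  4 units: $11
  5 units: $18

Build R[k] bottom-up: R[k] = max over allowed piece i of (p[i] + R[k−i]).
R[1] = 4
R[2] = 10
R[3] = 14  (first piece 1, then R[2]=10)
R[4] = 20  (first piece 2, then R[2]=10)
R[5] = 24  (first piece 1, then R[4]=20)
One optimal cutting: 2 + 2 + 1 → $10 + $10 + $4 = $24.

24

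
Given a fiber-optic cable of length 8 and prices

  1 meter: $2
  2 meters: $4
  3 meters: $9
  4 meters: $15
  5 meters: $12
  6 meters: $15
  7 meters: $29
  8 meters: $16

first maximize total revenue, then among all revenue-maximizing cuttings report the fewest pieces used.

Consider every possible first cut. r[k] is the best of p[i]+r[k−i] over all sellable i≤k.
r[1] = 2
r[2] = 4  (first piece 1, then r[1]=2)
r[3] = 9
r[4] = 15
r[5] = 17  (first piece 1, then r[4]=15)
r[6] = 19  (first piece 1, then r[5]=17)
r[7] = 29
r[8] = 31  (first piece 1, then r[7]=29)
Maximum revenue is $31.
Now minimize piece count subject to staying optimal: for each k, pieces[k] = 1 + min over i with p[i]+r[k−i]=r[k] of pieces[k−i].
pieces[5] = 2
pieces[6] = 2
pieces[7] = 1
pieces[8] = 2

2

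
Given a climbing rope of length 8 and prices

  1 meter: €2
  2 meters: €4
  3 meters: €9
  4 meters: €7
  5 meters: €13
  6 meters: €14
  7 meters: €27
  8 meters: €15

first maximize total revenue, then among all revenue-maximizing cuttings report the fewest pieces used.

2

Consider every possible first cut. r[k] is the best of p[i]+r[k−i] over all sellable i≤k.
r[1] = 2
r[2] = 4  (first piece 1, then r[1]=2)
r[3] = 9
r[4] = 11  (first piece 1, then r[3]=9)
r[5] = 13  (first piece 1, then r[4]=11)
r[6] = 18  (first piece 3, then r[3]=9)
r[7] = 27
r[8] = 29  (first piece 1, then r[7]=27)
Maximum revenue is €29.
Now minimize piece count subject to staying optimal: for each k, pieces[k] = 1 + min over i with p[i]+r[k−i]=r[k] of pieces[k−i].
pieces[5] = 1
pieces[6] = 2
pieces[7] = 1
pieces[8] = 2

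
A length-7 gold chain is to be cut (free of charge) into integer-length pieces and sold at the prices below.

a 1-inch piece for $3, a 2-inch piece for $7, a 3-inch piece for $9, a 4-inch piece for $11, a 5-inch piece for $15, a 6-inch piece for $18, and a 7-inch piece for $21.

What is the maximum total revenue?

24

Let r[k] be the best obtainable value from length k. For each k, try every first piece i and keep the best of price[i] + r[k−i].
r[1] = 3
r[2] = max(3+3, 7+0) = 7
r[3] = max(3+7, 7+3, 9+0) = 10
r[4] = max(3+10, 7+7, 9+3, 11+0) = 14
r[5] = max(3+14, 7+10, 9+7, 11+3, 15+0) = 17
r[6] = max(3+17, 7+14, 9+10, 11+7, 15+3, 18+0) = 21
r[7] = max(3+21, 7+17, 9+14, …, 18+3, 21+0) = 24
One optimal cutting: 2 + 2 + 2 + 1 → $7 + $7 + $7 + $3 = $24.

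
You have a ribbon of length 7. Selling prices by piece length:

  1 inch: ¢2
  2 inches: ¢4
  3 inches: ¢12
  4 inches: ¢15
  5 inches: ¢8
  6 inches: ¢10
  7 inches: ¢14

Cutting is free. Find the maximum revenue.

Build best[k] bottom-up: best[k] = max over allowed piece i of (p[i] + best[k−i]).
best[1] = 2
best[2] = max(2+2, 4+0) = 4
best[3] = max(2+4, 4+2, 12+0) = 12
best[4] = max(2+12, 4+4, 12+2, 15+0) = 15
best[5] = max(2+15, 4+12, 12+4, 15+2, 8+0) = 17
best[6] = max(2+17, 4+15, 12+12, 15+4, 8+2, 10+0) = 24
best[7] = max(2+24, 4+17, 12+15, …, 10+2, 14+0) = 27
One optimal cutting: 4 + 3 → ¢15 + ¢12 = ¢27.

27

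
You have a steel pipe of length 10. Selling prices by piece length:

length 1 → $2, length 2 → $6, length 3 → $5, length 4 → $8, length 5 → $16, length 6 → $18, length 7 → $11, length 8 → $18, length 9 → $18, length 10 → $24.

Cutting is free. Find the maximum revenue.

Build v[k] bottom-up: v[k] = max over allowed piece i of (p[i] + v[k−i]).
v[1] = 2
v[2] = max(2+2, 6+0) = 6
v[3] = max(2+6, 6+2, 5+0) = 8
v[4] = max(2+8, 6+6, 5+2, 8+0) = 12
v[5] = max(2+12, 6+8, 5+6, 8+2, 16+0) = 16
v[6] = max(2+16, 6+12, 5+8, 8+6, 16+2, 18+0) = 18
v[7] = max(2+18, 6+16, 5+12, …, 18+2, 11+0) = 22
v[8] = max(2+22, 6+18, 5+16, …, 11+2, 18+0) = 24
v[9] = max(2+24, 6+22, 5+18, …, 18+2, 18+0) = 28
v[10] = max(2+28, 6+24, 5+22, …, 18+2, 24+0) = 32
One optimal cutting: 5 + 5 → $16 + $16 = $32.

32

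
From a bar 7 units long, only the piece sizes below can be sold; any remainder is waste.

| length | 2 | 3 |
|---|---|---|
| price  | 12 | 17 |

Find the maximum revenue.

Build best[k] bottom-up: best[k] = max over allowed piece i of (p[i] + best[k−i]).
best[1] = 0
best[2] = 12
best[3] = max(12+0, 17+0) = 17
best[4] = max(12+12, 17+0) = 24
best[5] = max(12+17, 17+12) = 29
best[6] = max(12+24, 17+17) = 36
best[7] = max(12+29, 17+24) = 41
One optimal cutting: 3 + 2 + 2 → $41.

41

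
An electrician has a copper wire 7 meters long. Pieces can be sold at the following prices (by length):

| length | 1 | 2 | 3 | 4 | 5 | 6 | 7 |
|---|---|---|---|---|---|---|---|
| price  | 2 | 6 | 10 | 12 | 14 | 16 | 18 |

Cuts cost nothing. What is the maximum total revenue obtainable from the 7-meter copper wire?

22

Build best[k] bottom-up: best[k] = max over allowed piece i of (p[i] + best[k−i]).
best[1] = 2
best[2] = 6
best[3] = 10
best[4] = 12  (first piece 1, then best[3]=10)
best[5] = 16  (first piece 2, then best[3]=10)
best[6] = 20  (first piece 3, then best[3]=10)
best[7] = 22  (first piece 1, then best[6]=20)
One optimal cutting: 3 + 3 + 1 → €10 + €10 + €2 = €22.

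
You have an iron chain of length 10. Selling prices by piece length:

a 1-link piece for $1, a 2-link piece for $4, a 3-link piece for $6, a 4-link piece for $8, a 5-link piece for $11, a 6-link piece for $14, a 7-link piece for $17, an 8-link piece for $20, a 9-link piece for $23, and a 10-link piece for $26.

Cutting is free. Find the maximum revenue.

26

Build v[k] bottom-up: v[k] = max over allowed piece i of (p[i] + v[k−i]).
v[1] = 1
v[2] = max(1+1, 4+0) = 4
v[3] = max(1+4, 4+1, 6+0) = 6
v[4] = max(1+6, 4+4, 6+1, 8+0) = 8
v[5] = max(1+8, 4+6, 6+4, 8+1, 11+0) = 11
v[6] = max(1+11, 4+8, 6+6, 8+4, 11+1, 14+0) = 14
v[7] = max(1+14, 4+11, 6+8, …, 14+1, 17+0) = 17
v[8] = max(1+17, 4+14, 6+11, …, 17+1, 20+0) = 20
v[9] = max(1+20, 4+17, 6+14, …, 20+1, 23+0) = 23
v[10] = max(1+23, 4+20, 6+17, …, 23+1, 26+0) = 26
Best is to sell the whole 10-link piece uncut for $26.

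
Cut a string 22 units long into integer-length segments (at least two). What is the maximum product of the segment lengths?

2916

Define prod[k] = max over 1≤i<k of i · max(k−i, prod[k−i]); the inner max lets the remainder stay uncut if that's better.
Small cases: prod[2]=1, prod[3]=2, prod[4]=4, prod[5]=6, prod[6]=9, prod[7]=12, prod[8]=18, prod[9]=27, prod[10]=36, prod[11]=54, prod[12]=81, prod[13]=108, prod[14]=162, prod[15]=243.
prod[16] = max(1×243, 2×162, 3×108, …, 14×2, 15×1) = 324
prod[17] = max(1×324, 2×243, 3×162, …, 15×2, 16×1) = 486
prod[18] = max(1×486, 2×324, 3×243, …, 16×2, 17×1) = 729
prod[19] = max(1×729, 2×486, 3×324, …, 17×2, 18×1) = 972
prod[20] = max(1×972, 2×729, 3×486, …, 18×2, 19×1) = 1458
prod[21] = max(1×1458, 2×972, 3×729, …, 19×2, 20×1) = 2187
prod[22] = max(1×2187, 2×1458, 3×972, …, 20×2, 21×1) = 2916
One optimal split: 3 + 3 + 3 + 3 + 3 + 3 + 2 + 2; product 3×3×3×3×3×3×2×2 = 2916.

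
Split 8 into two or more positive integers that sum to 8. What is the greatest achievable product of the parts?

Let f[k] be the best product for length k (with at least one cut). For each first piece i, the rest contributes max(k−i, f[k−i]).
Small cases: f[2]=1.
f[3] = 1·max(2,1) = 1·2 = 2
f[4] = 2·max(2,1) = 2·2 = 4
f[5] = 2·max(3,2) = 2·3 = 6
f[6] = 3·max(3,2) = 3·3 = 9
f[7] = 2·max(5,6) = 2·6 = 12
f[8] = 2·max(6,9) = 2·9 = 18
One optimal split: 3 + 3 + 2; product 3·3·2 = 18.

18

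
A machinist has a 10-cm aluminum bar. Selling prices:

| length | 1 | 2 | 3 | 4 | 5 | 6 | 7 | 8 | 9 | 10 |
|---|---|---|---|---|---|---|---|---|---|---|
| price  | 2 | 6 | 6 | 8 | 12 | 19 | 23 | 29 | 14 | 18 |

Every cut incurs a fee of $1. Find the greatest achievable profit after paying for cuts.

34

Let r[k] be the best obtainable value from length k. For each k, try every first piece i and keep the best of price[i] + r[k−i] minus the 1 cut fee when i<k.
r[1] = 2
r[2] = max(2+2-1, 6+0) = 6
r[3] = max(2+6-1, 6+2-1, 6+0) = 7
r[4] = max(2+7-1, 6+6-1, 6+2-1, 8+0) = 11
r[5] = max(2+11-1, 6+7-1, 6+6-1, 8+2-1, 12+0) = 12
r[6] = max(2+12-1, 6+11-1, 6+7-1, 8+6-1, 12+2-1, 19+0) = 19
r[7] = max(2+19-1, 6+12-1, 6+11-1, …, 19+2-1, 23+0) = 23
r[8] = max(2+23-1, 6+19-1, 6+12-1, …, 23+2-1, 29+0) = 29
r[9] = max(2+29-1, 6+23-1, 6+19-1, …, 29+2-1, 14+0) = 30
r[10] = max(2+30-1, 6+29-1, 6+23-1, …, 14+2-1, 18+0) = 34
One optimal plan: pieces 8 + 2 (1 cut) → $35 − $1 = $34.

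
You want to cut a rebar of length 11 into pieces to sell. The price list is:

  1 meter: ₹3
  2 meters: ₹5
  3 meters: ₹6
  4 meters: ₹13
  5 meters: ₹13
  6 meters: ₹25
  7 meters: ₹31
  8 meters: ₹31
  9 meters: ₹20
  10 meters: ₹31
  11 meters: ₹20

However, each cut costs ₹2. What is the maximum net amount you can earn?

Let v[k] be the best obtainable value from length k. For each k, try every first piece i and keep the best of price[i] + v[k−i] minus the 2 cut fee when i<k.
v[1] = 3
v[2] = 5
v[3] = 6  (first piece 1, then v[2]=5)
v[4] = 13
v[5] = 14  (first piece 1, then v[4]=13)
v[6] = 25
v[7] = 31
v[8] = 32  (first piece 1, then v[7]=31)
v[9] = 34  (first piece 2, then v[7]=31)
v[10] = 36  (first piece 4, then v[6]=25)
v[11] = 42  (first piece 4, then v[7]=31)
One optimal plan: pieces 7 + 4 (1 cut) → ₹44 − ₹2 = ₹42.

42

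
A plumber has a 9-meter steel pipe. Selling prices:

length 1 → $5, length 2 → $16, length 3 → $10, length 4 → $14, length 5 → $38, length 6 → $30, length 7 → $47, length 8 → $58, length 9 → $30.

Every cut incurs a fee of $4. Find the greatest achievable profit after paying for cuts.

62

Build r[k] bottom-up: r[k] = max over allowed piece i of (p[i] + r[k−i]) − 4 per cut.
r[1] = 5
r[2] = 16
r[3] = 17  (first piece 1, then r[2]=16)
r[4] = 28  (first piece 2, then r[2]=16)
r[5] = 38
r[6] = 40  (first piece 2, then r[4]=28)
r[7] = 50  (first piece 2, then r[5]=38)
r[8] = 58
r[9] = 62  (first piece 2, then r[7]=50)
One optimal plan: pieces 5 + 2 + 2 (2 cuts) → $70 − $8 = $62.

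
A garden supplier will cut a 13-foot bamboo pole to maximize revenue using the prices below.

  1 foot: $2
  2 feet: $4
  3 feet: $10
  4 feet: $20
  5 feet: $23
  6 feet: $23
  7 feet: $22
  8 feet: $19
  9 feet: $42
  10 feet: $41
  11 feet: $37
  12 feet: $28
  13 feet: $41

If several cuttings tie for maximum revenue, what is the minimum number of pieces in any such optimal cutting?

Consider every possible first cut. r[k] is the best of p[i]+r[k−i] over all sellable i≤k.
r[1] = 2
r[2] = 4  (first piece 1, then r[1]=2)
r[3] = 10
r[4] = 20
r[5] = 23
r[6] = 25  (first piece 1, then r[5]=23)
r[7] = 30  (first piece 3, then r[4]=20)
r[8] = 40  (first piece 4, then r[4]=20)
r[9] = 43  (first piece 4, then r[5]=23)
r[10] = 46  (first piece 5, then r[5]=23)
r[11] = 50  (first piece 3, then r[8]=40)
r[12] = 60  (first piece 4, then r[8]=40)
r[13] = 63  (first piece 4, then r[9]=43)
Maximum revenue is $63.
Now minimize piece count subject to staying optimal: for each k, pieces[k] = 1 + min over i with p[i]+r[k−i]=r[k] of pieces[k−i].
pieces[10] = 2
pieces[11] = 3
pieces[12] = 3
pieces[13] = 3

3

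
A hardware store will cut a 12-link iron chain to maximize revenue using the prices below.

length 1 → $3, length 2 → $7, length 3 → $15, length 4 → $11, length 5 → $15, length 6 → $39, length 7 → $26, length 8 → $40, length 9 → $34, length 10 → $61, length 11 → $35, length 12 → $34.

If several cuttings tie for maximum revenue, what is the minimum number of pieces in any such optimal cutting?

Let r[k] be the best obtainable value from length k. For each k, try every first piece i and keep the best of price[i] + r[k−i].
r[1] = 3
r[2] = max(3+3, 7+0) = 7
r[3] = max(3+7, 7+3, 15+0) = 15
r[4] = max(3+15, 7+7, 15+3, 11+0) = 18
r[5] = max(3+18, 7+15, 15+7, 11+3, 15+0) = 22
r[6] = max(3+22, 7+18, 15+15, 11+7, 15+3, 39+0) = 39
r[7] = max(3+39, 7+22, 15+18, …, 39+3, 26+0) = 42
r[8] = max(3+42, 7+39, 15+22, …, 26+3, 40+0) = 46
r[9] = max(3+46, 7+42, 15+39, …, 40+3, 34+0) = 54
r[10] = max(3+54, 7+46, 15+42, …, 34+3, 61+0) = 61
r[11] = max(3+61, 7+54, 15+46, …, 61+3, 35+0) = 64
r[12] = max(3+64, 7+61, 15+54, …, 35+3, 34+0) = 78
Maximum revenue is $78.
Now minimize piece count subject to staying optimal: for each k, pieces[k] = 1 + min over i with p[i]+r[k−i]=r[k] of pieces[k−i].
pieces[9] = 2
pieces[10] = 1
pieces[11] = 2
pieces[12] = 2

2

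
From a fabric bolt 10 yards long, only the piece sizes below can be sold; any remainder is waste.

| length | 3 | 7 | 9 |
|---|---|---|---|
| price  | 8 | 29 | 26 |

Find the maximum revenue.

37

Build f[k] bottom-up: f[k] = max over allowed piece i of (p[i] + f[k−i]).
f[1] = 0
f[2] = 0
f[3] = 8
f[4] = 8
f[5] = 8
f[6] = 16  (first piece 3, then f[3]=8)
f[7] = 29
f[8] = 29
f[9] = 29
f[10] = 37  (first piece 3, then f[7]=29)
One optimal cutting: 7 + 3 → $37.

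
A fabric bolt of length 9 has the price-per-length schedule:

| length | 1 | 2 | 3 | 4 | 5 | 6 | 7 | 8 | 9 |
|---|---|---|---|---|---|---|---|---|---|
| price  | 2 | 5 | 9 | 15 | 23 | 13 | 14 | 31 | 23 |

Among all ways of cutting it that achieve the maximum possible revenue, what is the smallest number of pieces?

Build r[k] bottom-up: r[k] = max over allowed piece i of (p[i] + r[k−i]).
r[1] = 2
r[2] = max(2+2, 5+0) = 5
r[3] = max(2+5, 5+2, 9+0) = 9
r[4] = max(2+9, 5+5, 9+2, 15+0) = 15
r[5] = max(2+15, 5+9, 9+5, 15+2, 23+0) = 23
r[6] = max(2+23, 5+15, 9+9, 15+5, 23+2, 13+0) = 25
r[7] = max(2+25, 5+23, 9+15, …, 13+2, 14+0) = 28
r[8] = max(2+28, 5+25, 9+23, …, 14+2, 31+0) = 32
r[9] = max(2+32, 5+28, 9+25, …, 31+2, 23+0) = 38
Maximum revenue is $38.
Now minimize piece count subject to staying optimal: for each k, pieces[k] = 1 + min over i with p[i]+r[k−i]=r[k] of pieces[k−i].
pieces[6] = 2
pieces[7] = 2
pieces[8] = 2
pieces[9] = 2

2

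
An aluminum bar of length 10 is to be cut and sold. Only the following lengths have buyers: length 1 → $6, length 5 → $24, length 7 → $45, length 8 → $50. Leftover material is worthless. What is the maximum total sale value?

Build f[k] bottom-up: f[k] = max over allowed piece i of (p[i] + f[k−i]).
f[1] = 6
f[2] = 12  (first piece 1, then f[1]=6)
f[3] = 18  (first piece 1, then f[2]=12)
f[4] = 24  (first piece 1, then f[3]=18)
f[5] = 30  (first piece 1, then f[4]=24)
f[6] = 36  (first piece 1, then f[5]=30)
f[7] = 45
f[8] = 51  (first piece 1, then f[7]=45)
f[9] = 57  (first piece 1, then f[8]=51)
f[10] = 63  (first piece 1, then f[9]=57)
One optimal cutting: 7 + 1 + 1 + 1 → $63.

63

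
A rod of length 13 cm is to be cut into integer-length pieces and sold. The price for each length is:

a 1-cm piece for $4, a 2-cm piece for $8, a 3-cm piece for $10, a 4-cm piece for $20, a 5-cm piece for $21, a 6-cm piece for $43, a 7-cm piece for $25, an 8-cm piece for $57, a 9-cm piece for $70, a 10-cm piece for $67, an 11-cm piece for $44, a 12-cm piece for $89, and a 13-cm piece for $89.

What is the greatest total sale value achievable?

Build best[k] bottom-up: best[k] = max over allowed piece i of (p[i] + best[k−i]).
best[1] = 4
best[2] = max(4+4, 8+0) = 8
best[3] = max(4+8, 8+4, 10+0) = 12
best[4] = max(4+12, 8+8, 10+4, 20+0) = 20
best[5] = max(4+20, 8+12, 10+8, 20+4, 21+0) = 24
best[6] = max(4+24, 8+20, 10+12, 20+8, 21+4, 43+0) = 43
best[7] = max(4+43, 8+24, 10+20, …, 43+4, 25+0) = 47
best[8] = max(4+47, 8+43, 10+24, …, 25+4, 57+0) = 57
best[9] = max(4+57, 8+47, 10+43, …, 57+4, 70+0) = 70
best[10] = max(4+70, 8+57, 10+47, …, 70+4, 67+0) = 74
best[11] = max(4+74, 8+70, 10+57, …, 67+4, 44+0) = 78
best[12] = max(4+78, 8+74, 10+70, …, 44+4, 89+0) = 89
best[13] = max(4+89, 8+78, 10+74, …, 89+4, 89+0) = 93
One optimal cutting: 12 + 1 → $89 + $4 = $93.

93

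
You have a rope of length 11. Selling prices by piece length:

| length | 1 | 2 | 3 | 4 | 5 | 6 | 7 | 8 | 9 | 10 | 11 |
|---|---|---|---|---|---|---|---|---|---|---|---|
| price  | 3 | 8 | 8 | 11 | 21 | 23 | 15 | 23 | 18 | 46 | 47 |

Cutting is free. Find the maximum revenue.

49

Build R[k] bottom-up: R[k] = max over allowed piece i of (p[i] + R[k−i]).
R[1] = 3
R[2] = 8
R[3] = 11  (first piece 1, then R[2]=8)
R[4] = 16  (first piece 2, then R[2]=8)
R[5] = 21
R[6] = 24  (first piece 1, then R[5]=21)
R[7] = 29  (first piece 2, then R[5]=21)
R[8] = 32  (first piece 1, then R[7]=29)
R[9] = 37  (first piece 2, then R[7]=29)
R[10] = 46
R[11] = 49  (first piece 1, then R[10]=46)
One optimal cutting: 10 + 1 → 46 + 3 = 49.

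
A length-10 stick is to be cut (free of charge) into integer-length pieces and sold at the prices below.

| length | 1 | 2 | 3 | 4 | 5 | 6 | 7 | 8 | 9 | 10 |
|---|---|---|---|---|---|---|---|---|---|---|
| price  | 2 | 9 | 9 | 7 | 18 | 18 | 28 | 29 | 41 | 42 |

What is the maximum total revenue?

Build best[k] bottom-up: best[k] = max over allowed piece i of (p[i] + best[k−i]).
best[1] = 2
best[2] = max(2+2, 9+0) = 9
best[3] = max(2+9, 9+2, 9+0) = 11
best[4] = max(2+11, 9+9, 9+2, 7+0) = 18
best[5] = max(2+18, 9+11, 9+9, 7+2, 18+0) = 20
best[6] = max(2+20, 9+18, 9+11, 7+9, 18+2, 18+0) = 27
best[7] = max(2+27, 9+20, 9+18, …, 18+2, 28+0) = 29
best[8] = max(2+29, 9+27, 9+20, …, 28+2, 29+0) = 36
best[9] = max(2+36, 9+29, 9+27, …, 29+2, 41+0) = 41
best[10] = max(2+41, 9+36, 9+29, …, 41+2, 42+0) = 45
One optimal cutting: 2 + 2 + 2 + 2 + 2 → €9 + €9 + €9 + €9 + €9 = €45.

45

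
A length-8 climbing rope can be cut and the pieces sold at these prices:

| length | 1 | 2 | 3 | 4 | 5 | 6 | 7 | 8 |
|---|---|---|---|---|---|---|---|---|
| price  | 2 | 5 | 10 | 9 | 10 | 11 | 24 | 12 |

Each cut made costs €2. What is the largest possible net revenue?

24

Build r[k] bottom-up: r[k] = max over allowed piece i of (p[i] + r[k−i]) − 2 per cut.
r[1] = 2
r[2] = max(2+2-2, 5+0) = 5
r[3] = max(2+5-2, 5+2-2, 10+0) = 10
r[4] = max(2+10-2, 5+5-2, 10+2-2, 9+0) = 10
r[5] = max(2+10-2, 5+10-2, 10+5-2, 9+2-2, 10+0) = 13
r[6] = max(2+13-2, 5+10-2, 10+10-2, 9+5-2, 10+2-2, 11+0) = 18
r[7] = max(2+18-2, 5+13-2, 10+10-2, …, 11+2-2, 24+0) = 24
r[8] = max(2+24-2, 5+18-2, 10+13-2, …, 24+2-2, 12+0) = 24
One optimal plan: pieces 7 + 1 (1 cut) → €26 − €2 = €24.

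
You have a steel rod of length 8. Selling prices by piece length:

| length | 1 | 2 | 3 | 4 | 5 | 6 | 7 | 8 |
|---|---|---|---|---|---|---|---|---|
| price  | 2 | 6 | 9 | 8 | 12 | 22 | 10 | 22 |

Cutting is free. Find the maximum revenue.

Build R[k] bottom-up: R[k] = max over allowed piece i of (p[i] + R[k−i]).
R[1] = 2
R[2] = 6
R[3] = 9
R[4] = 12  (first piece 2, then R[2]=6)
R[5] = 15  (first piece 2, then R[3]=9)
R[6] = 22
R[7] = 24  (first piece 1, then R[6]=22)
R[8] = 28  (first piece 2, then R[6]=22)
One optimal cutting: 6 + 2 → $22 + $6 = $28.

28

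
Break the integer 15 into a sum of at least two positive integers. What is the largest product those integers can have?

243

Fill f[k] for k=2..15: at each k try every first piece i and multiply by the better of (k−i) uncut or f[k−i].
f[2] = 1·max(1,0) = 1·1 = 1
f[3] = 1·max(2,1) = 1·2 = 2
f[4] = 2·max(2,1) = 2·2 = 4
f[5] = 2·max(3,2) = 2·3 = 6
f[6] = 3·max(3,2) = 3·3 = 9
f[7] = 2·max(5,6) = 2·6 = 12
f[8] = 2·max(6,9) = 2·9 = 18
f[9] = 3·max(6,9) = 3·9 = 27
f[10] = 2·max(8,18) = 2·18 = 36
f[11] = 2·max(9,27) = 2·27 = 54
f[12] = 3·max(9,27) = 3·27 = 81
f[13] = 2·max(11,54) = 2·54 = 108
f[14] = 2·max(12,81) = 2·81 = 162
f[15] = 3·max(12,81) = 3·81 = 243
One optimal split: 3 + 3 + 3 + 3 + 3; product 3·3·3·3·3 = 243.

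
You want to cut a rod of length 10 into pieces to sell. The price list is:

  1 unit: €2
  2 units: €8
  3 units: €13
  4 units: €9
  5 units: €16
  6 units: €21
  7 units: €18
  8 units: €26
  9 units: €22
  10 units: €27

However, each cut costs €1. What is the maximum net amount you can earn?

Let net[k] be the best obtainable value from length k. For each k, try every first piece i and keep the best of price[i] + net[k−i] minus the 1 cut fee when i<k.
net[1] = 2
net[2] = max(2+2-1, 8+0) = 8
net[3] = max(2+8-1, 8+2-1, 13+0) = 13
net[4] = max(2+13-1, 8+8-1, 13+2-1, 9+0) = 15
net[5] = max(2+15-1, 8+13-1, 13+8-1, 9+2-1, 16+0) = 20
net[6] = max(2+20-1, 8+15-1, 13+13-1, 9+8-1, 16+2-1, 21+0) = 25
net[7] = max(2+25-1, 8+20-1, 13+15-1, …, 21+2-1, 18+0) = 27
net[8] = max(2+27-1, 8+25-1, 13+20-1, …, 18+2-1, 26+0) = 32
net[9] = max(2+32-1, 8+27-1, 13+25-1, …, 26+2-1, 22+0) = 37
net[10] = max(2+37-1, 8+32-1, 13+27-1, …, 22+2-1, 27+0) = 39
One optimal plan: pieces 3 + 3 + 2 + 2 (3 cuts) → €42 − €3 = €39.

39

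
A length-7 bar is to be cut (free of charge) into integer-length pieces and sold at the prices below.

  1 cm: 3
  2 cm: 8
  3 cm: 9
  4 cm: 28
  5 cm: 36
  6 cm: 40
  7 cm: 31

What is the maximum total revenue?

44

Consider every possible first cut. v[k] is the best of p[i]+v[k−i] over all sellable i≤k.
v[1] = 3
v[2] = max(3+3, 8+0) = 8
v[3] = max(3+8, 8+3, 9+0) = 11
v[4] = max(3+11, 8+8, 9+3, 28+0) = 28
v[5] = max(3+28, 8+11, 9+8, 28+3, 36+0) = 36
v[6] = max(3+36, 8+28, 9+11, 28+8, 36+3, 40+0) = 40
v[7] = max(3+40, 8+36, 9+28, …, 40+3, 31+0) = 44
One optimal cutting: 5 + 2 → 36 + 8 = 44.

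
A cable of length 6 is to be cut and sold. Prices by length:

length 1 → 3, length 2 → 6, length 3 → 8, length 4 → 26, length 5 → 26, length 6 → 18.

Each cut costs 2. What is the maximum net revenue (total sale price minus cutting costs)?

30

Consider every possible first cut. net[k] is the best of p[i]+net[k−i] over all sellable i≤k, charging 2 whenever i<k.
net[1] = 3
net[2] = max(3+3-2, 6+0) = 6
net[3] = max(3+6-2, 6+3-2, 8+0) = 8
net[4] = max(3+8-2, 6+6-2, 8+3-2, 26+0) = 26
net[5] = max(3+26-2, 6+8-2, 8+6-2, 26+3-2, 26+0) = 27
net[6] = max(3+27-2, 6+26-2, 8+8-2, 26+6-2, 26+3-2, 18+0) = 30
One optimal plan: pieces 4 + 2 (1 cut) → 32 − 2 = 30.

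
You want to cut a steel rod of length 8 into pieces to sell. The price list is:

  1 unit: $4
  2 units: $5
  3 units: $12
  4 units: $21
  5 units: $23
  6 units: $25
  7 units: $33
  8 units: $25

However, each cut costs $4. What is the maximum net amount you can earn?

Consider every possible first cut. net[k] is the best of p[i]+net[k−i] over all sellable i≤k, charging 4 whenever i<k.
net[1] = 4
net[2] = max(4+4-4, 5+0) = 5
net[3] = max(4+5-4, 5+4-4, 12+0) = 12
net[4] = max(4+12-4, 5+5-4, 12+4-4, 21+0) = 21
net[5] = max(4+21-4, 5+12-4, 12+5-4, 21+4-4, 23+0) = 23
net[6] = max(4+23-4, 5+21-4, 12+12-4, 21+5-4, 23+4-4, 25+0) = 25
net[7] = max(4+25-4, 5+23-4, 12+21-4, …, 25+4-4, 33+0) = 33
net[8] = max(4+33-4, 5+25-4, 12+23-4, …, 33+4-4, 25+0) = 38
One optimal plan: pieces 4 + 4 (1 cut) → $42 − $4 = $38.

38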